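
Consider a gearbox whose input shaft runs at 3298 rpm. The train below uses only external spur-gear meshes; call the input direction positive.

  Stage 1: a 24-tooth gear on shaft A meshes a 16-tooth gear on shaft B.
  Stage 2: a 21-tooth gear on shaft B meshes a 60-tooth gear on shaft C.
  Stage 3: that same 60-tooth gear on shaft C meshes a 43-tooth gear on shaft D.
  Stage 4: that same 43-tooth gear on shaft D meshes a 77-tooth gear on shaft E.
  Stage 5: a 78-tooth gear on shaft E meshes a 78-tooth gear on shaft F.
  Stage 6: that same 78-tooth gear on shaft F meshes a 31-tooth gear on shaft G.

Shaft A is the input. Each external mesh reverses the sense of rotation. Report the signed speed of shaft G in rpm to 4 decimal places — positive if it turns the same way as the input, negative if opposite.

Stage 1 [24T→16T]: ω = 3298.0000×24/16 = 4947.0000 rpm, dir flips to −; running = −4947.0000
Stage 2 [21T→60T]: ω = 4947.0000×21/60 = 1731.4500 rpm, dir flips to +; running = +1731.4500
Stage 3 [60T→43T]: ω = 1731.4500×60/43 = 2415.9767 rpm, dir flips to −; running = −2415.9767
Stage 4 [43T→77T]: ω = 2415.9767×43/77 = 1349.1818 rpm, dir flips to +; running = +1349.1818
Stage 5 [78T→78T]: ω = 1349.1818×78/78 = 1349.1818 rpm, dir flips to −; running = −1349.1818
Stage 6 [78T→31T]: ω = 1349.1818×78/31 = 3394.7155 rpm, dir flips to +; running = +3394.7155

+3394.7155 rpm (same as input, |ω| = 3394.7155 rpm)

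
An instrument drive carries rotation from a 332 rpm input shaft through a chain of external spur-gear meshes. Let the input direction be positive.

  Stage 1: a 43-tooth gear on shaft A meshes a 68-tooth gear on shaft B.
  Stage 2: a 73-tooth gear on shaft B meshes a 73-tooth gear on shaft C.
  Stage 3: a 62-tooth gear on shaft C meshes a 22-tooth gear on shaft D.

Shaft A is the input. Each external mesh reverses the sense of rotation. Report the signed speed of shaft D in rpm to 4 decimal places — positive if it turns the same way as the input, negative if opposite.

-591.6524 rpm (opposite to input, |ω| = 591.6524 rpm)

Stage 1 [43T→68T]: ω = 332.0000×43/68 = 209.9412 rpm, dir flips to −; running = −209.9412
Stage 2 [73T→73T]: ω = 209.9412×73/73 = 209.9412 rpm, dir flips to +; running = +209.9412
Stage 3 [62T→22T]: ω = 209.9412×62/22 = 591.6524 rpm, dir flips to −; running = −591.6524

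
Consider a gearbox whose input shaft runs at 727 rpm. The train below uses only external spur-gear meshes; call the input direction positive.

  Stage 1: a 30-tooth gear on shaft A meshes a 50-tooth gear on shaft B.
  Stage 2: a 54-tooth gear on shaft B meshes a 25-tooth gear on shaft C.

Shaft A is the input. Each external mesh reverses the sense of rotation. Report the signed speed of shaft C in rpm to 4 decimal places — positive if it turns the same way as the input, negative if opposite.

Stage 1 [30T→50T]: ω = 727.0000×30/50 = 436.2000 rpm, dir flips to −; running = −436.2000
Stage 2 [54T→25T]: ω = 436.2000×54/25 = 942.1920 rpm, dir flips to +; running = +942.1920

+942.1920 rpm (same as input, |ω| = 942.1920 rpm)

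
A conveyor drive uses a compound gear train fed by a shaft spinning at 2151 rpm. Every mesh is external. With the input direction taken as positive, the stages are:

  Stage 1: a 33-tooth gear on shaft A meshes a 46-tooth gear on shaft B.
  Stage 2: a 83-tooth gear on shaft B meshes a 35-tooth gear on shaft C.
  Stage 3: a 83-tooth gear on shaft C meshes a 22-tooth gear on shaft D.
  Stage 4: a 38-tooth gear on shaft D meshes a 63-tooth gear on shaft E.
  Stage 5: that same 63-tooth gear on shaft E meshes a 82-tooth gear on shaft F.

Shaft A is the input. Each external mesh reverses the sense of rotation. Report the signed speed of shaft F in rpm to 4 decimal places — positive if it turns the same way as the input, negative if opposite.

-6397.8157 rpm (opposite to input, |ω| = 6397.8157 rpm)

Stage 1 [33T→46T]: ω = 2151.0000×33/46 = 1543.1087 rpm, dir flips to −; running = −1543.1087
Stage 2 [83T→35T]: ω = 1543.1087×83/35 = 3659.3720 rpm, dir flips to +; running = +3659.3720
Stage 3 [83T→22T]: ω = 3659.3720×83/22 = 13805.8127 rpm, dir flips to −; running = −13805.8127
Stage 4 [38T→63T]: ω = 13805.8127×38/63 = 8327.3156 rpm, dir flips to +; running = +8327.3156
Stage 5 [63T→82T]: ω = 8327.3156×63/82 = 6397.8157 rpm, dir flips to −; running = −6397.8157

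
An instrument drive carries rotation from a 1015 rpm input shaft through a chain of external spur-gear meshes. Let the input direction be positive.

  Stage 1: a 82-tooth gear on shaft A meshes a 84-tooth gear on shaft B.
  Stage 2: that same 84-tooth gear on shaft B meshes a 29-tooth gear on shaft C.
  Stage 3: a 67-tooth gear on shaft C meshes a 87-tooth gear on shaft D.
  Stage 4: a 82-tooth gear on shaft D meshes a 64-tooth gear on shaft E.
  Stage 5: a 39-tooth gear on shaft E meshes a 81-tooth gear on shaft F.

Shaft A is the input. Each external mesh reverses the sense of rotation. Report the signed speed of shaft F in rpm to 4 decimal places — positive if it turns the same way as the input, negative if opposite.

-1363.4867 rpm (opposite to input, |ω| = 1363.4867 rpm)

Stage 1 [82T→84T]: ω = 1015.0000×82/84 = 990.8333 rpm, dir flips to −; running = −990.8333
Stage 2 [84T→29T]: ω = 990.8333×84/29 = 2870.0000 rpm, dir flips to +; running = +2870.0000
Stage 3 [67T→87T]: ω = 2870.0000×67/87 = 2210.2299 rpm, dir flips to −; running = −2210.2299
Stage 4 [82T→64T]: ω = 2210.2299×82/64 = 2831.8570 rpm, dir flips to +; running = +2831.8570
Stage 5 [39T→81T]: ω = 2831.8570×39/81 = 1363.4867 rpm, dir flips to −; running = −1363.4867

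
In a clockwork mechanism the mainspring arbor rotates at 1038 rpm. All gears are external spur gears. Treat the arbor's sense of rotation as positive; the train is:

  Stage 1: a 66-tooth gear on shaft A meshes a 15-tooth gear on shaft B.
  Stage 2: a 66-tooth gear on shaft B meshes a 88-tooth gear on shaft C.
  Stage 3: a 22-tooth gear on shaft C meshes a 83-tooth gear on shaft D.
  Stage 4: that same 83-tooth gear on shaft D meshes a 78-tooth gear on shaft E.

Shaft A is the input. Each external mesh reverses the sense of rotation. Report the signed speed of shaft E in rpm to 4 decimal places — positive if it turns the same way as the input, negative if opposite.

Stage 1 [66T→15T]: ω = 1038.0000×66/15 = 4567.2000 rpm, dir flips to −; running = −4567.2000
Stage 2 [66T→88T]: ω = 4567.2000×66/88 = 3425.4000 rpm, dir flips to +; running = +3425.4000
Stage 3 [22T→83T]: ω = 3425.4000×22/83 = 907.9373 rpm, dir flips to −; running = −907.9373
Stage 4 [83T→78T]: ω = 907.9373×83/78 = 966.1385 rpm, dir flips to +; running = +966.1385

+966.1385 rpm (same as input, |ω| = 966.1385 rpm)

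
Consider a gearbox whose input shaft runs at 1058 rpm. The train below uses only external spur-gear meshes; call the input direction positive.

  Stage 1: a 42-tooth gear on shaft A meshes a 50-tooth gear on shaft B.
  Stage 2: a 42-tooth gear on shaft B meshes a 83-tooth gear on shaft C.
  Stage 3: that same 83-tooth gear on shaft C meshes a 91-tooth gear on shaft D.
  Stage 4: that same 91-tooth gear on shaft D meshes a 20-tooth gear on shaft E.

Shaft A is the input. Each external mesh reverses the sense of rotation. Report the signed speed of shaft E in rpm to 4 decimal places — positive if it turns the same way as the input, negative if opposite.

+1866.3120 rpm (same as input, |ω| = 1866.3120 rpm)

Stage 1 [42T→50T]: ω = 1058.0000×42/50 = 888.7200 rpm, dir flips to −; running = −888.7200
Stage 2 [42T→83T]: ω = 888.7200×42/83 = 449.7137 rpm, dir flips to +; running = +449.7137
Stage 3 [83T→91T]: ω = 449.7137×83/91 = 410.1785 rpm, dir flips to −; running = −410.1785
Stage 4 [91T→20T]: ω = 410.1785×91/20 = 1866.3120 rpm, dir flips to +; running = +1866.3120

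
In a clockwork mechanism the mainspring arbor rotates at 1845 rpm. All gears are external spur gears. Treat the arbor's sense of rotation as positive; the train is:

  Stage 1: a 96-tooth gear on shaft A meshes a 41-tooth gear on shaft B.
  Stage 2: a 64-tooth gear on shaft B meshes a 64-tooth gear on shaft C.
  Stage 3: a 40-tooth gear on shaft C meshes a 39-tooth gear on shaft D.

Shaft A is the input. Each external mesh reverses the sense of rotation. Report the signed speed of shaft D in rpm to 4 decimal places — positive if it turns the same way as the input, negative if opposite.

Stage 1 [96T→41T]: ω = 1845.0000×96/41 = 4320.0000 rpm, dir flips to −; running = −4320.0000
Stage 2 [64T→64T]: ω = 4320.0000×64/64 = 4320.0000 rpm, dir flips to +; running = +4320.0000
Stage 3 [40T→39T]: ω = 4320.0000×40/39 = 4430.7692 rpm, dir flips to −; running = −4430.7692

-4430.7692 rpm (opposite to input, |ω| = 4430.7692 rpm)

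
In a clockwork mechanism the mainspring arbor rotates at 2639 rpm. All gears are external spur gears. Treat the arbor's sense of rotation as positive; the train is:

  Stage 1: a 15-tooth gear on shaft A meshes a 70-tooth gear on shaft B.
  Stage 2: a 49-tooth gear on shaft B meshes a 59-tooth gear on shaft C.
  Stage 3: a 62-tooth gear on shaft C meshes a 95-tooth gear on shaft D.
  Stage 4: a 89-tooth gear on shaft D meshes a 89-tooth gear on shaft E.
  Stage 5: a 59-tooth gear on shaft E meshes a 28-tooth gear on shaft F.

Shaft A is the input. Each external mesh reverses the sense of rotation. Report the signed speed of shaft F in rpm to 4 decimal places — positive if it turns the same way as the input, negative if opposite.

-645.8605 rpm (opposite to input, |ω| = 645.8605 rpm)

Stage 1 [15T→70T]: ω = 2639.0000×15/70 = 565.5000 rpm, dir flips to −; running = −565.5000
Stage 2 [49T→59T]: ω = 565.5000×49/59 = 469.6525 rpm, dir flips to +; running = +469.6525
Stage 3 [62T→95T]: ω = 469.6525×62/95 = 306.5101 rpm, dir flips to −; running = −306.5101
Stage 4 [89T→89T]: ω = 306.5101×89/89 = 306.5101 rpm, dir flips to +; running = +306.5101
Stage 5 [59T→28T]: ω = 306.5101×59/28 = 645.8605 rpm, dir flips to −; running = −645.8605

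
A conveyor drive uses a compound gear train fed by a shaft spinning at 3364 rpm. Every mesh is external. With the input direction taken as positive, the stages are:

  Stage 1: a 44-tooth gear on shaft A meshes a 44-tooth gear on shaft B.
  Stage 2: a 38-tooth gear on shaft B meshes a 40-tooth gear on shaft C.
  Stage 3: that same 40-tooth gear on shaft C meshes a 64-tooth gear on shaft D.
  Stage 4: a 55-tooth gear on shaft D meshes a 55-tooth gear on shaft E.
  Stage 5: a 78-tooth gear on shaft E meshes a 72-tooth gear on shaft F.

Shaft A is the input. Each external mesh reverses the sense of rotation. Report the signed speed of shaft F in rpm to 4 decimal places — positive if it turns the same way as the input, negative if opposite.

-2163.8229 rpm (opposite to input, |ω| = 2163.8229 rpm)

Stage 1 [44T→44T]: ω = 3364.0000×44/44 = 3364.0000 rpm, dir flips to −; running = −3364.0000
Stage 2 [38T→40T]: ω = 3364.0000×38/40 = 3195.8000 rpm, dir flips to +; running = +3195.8000
Stage 3 [40T→64T]: ω = 3195.8000×40/64 = 1997.3750 rpm, dir flips to −; running = −1997.3750
Stage 4 [55T→55T]: ω = 1997.3750×55/55 = 1997.3750 rpm, dir flips to +; running = +1997.3750
Stage 5 [78T→72T]: ω = 1997.3750×78/72 = 2163.8229 rpm, dir flips to −; running = −2163.8229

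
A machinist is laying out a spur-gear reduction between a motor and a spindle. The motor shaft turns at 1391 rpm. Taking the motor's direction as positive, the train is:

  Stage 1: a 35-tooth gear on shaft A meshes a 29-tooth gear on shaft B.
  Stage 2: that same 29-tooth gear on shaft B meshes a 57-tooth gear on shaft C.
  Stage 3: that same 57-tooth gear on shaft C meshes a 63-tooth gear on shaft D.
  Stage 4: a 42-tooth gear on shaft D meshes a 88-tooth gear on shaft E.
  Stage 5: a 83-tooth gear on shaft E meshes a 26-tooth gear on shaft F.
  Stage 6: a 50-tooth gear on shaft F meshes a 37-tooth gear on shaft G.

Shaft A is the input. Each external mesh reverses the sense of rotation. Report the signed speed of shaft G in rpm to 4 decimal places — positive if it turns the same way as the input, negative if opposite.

Stage 1 [35T→29T]: ω = 1391.0000×35/29 = 1678.7931 rpm, dir flips to −; running = −1678.7931
Stage 2 [29T→57T]: ω = 1678.7931×29/57 = 854.1228 rpm, dir flips to +; running = +854.1228
Stage 3 [57T→63T]: ω = 854.1228×57/63 = 772.7778 rpm, dir flips to −; running = −772.7778
Stage 4 [42T→88T]: ω = 772.7778×42/88 = 368.8258 rpm, dir flips to +; running = +368.8258
Stage 5 [83T→26T]: ω = 368.8258×83/26 = 1177.4053 rpm, dir flips to −; running = −1177.4053
Stage 6 [50T→37T]: ω = 1177.4053×50/37 = 1591.0882 rpm, dir flips to +; running = +1591.0882

+1591.0882 rpm (same as input, |ω| = 1591.0882 rpm)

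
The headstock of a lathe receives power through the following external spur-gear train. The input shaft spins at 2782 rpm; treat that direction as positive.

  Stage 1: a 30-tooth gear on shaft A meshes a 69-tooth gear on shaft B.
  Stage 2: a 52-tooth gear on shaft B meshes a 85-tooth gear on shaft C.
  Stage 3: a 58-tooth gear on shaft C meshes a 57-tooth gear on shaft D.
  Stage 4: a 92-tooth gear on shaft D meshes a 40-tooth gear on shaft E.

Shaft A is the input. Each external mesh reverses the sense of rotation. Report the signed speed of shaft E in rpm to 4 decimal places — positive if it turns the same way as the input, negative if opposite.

Stage 1 [30T→69T]: ω = 2782.0000×30/69 = 1209.5652 rpm, dir flips to −; running = −1209.5652
Stage 2 [52T→85T]: ω = 1209.5652×52/85 = 739.9693 rpm, dir flips to +; running = +739.9693
Stage 3 [58T→57T]: ω = 739.9693×58/57 = 752.9512 rpm, dir flips to −; running = −752.9512
Stage 4 [92T→40T]: ω = 752.9512×92/40 = 1731.7878 rpm, dir flips to +; running = +1731.7878

+1731.7878 rpm (same as input, |ω| = 1731.7878 rpm)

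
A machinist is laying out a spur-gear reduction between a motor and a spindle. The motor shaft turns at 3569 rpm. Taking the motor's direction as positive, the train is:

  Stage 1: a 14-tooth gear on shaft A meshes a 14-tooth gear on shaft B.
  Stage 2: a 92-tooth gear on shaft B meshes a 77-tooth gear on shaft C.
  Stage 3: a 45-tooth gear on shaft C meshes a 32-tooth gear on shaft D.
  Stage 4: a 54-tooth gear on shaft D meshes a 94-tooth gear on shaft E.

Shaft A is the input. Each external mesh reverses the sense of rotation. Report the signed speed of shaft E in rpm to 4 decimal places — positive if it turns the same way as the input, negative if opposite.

+3444.8641 rpm (same as input, |ω| = 3444.8641 rpm)

Stage 1 [14T→14T]: ω = 3569.0000×14/14 = 3569.0000 rpm, dir flips to −; running = −3569.0000
Stage 2 [92T→77T]: ω = 3569.0000×92/77 = 4264.2597 rpm, dir flips to +; running = +4264.2597
Stage 3 [45T→32T]: ω = 4264.2597×45/32 = 5996.6153 rpm, dir flips to −; running = −5996.6153
Stage 4 [54T→94T]: ω = 5996.6153×54/94 = 3444.8641 rpm, dir flips to +; running = +3444.8641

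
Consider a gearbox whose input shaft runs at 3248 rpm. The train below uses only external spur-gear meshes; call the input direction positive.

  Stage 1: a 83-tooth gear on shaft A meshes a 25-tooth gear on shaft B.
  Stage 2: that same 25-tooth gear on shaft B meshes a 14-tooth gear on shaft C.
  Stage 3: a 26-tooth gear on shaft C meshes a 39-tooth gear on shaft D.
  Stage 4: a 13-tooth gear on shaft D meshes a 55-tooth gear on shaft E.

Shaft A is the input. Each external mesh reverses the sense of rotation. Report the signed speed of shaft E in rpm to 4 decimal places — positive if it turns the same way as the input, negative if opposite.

+3034.2788 rpm (same as input, |ω| = 3034.2788 rpm)

Stage 1 [83T→25T]: ω = 3248.0000×83/25 = 10783.3600 rpm, dir flips to −; running = −10783.3600
Stage 2 [25T→14T]: ω = 10783.3600×25/14 = 19256.0000 rpm, dir flips to +; running = +19256.0000
Stage 3 [26T→39T]: ω = 19256.0000×26/39 = 12837.3333 rpm, dir flips to −; running = −12837.3333
Stage 4 [13T→55T]: ω = 12837.3333×13/55 = 3034.2788 rpm, dir flips to +; running = +3034.2788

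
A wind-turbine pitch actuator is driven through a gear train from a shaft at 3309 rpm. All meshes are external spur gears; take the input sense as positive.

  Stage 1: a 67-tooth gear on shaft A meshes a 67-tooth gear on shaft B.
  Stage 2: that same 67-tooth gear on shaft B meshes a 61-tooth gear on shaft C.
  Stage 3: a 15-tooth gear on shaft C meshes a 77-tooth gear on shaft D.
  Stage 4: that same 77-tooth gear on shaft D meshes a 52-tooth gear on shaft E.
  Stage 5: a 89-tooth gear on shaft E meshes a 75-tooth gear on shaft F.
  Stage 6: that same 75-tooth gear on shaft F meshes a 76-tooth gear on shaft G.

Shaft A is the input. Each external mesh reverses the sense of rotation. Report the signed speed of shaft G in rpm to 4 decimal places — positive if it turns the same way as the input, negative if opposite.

+1227.7390 rpm (same as input, |ω| = 1227.7390 rpm)

Stage 1 [67T→67T]: ω = 3309.0000×67/67 = 3309.0000 rpm, dir flips to −; running = −3309.0000
Stage 2 [67T→61T]: ω = 3309.0000×67/61 = 3634.4754 rpm, dir flips to +; running = +3634.4754
Stage 3 [15T→77T]: ω = 3634.4754×15/77 = 708.0147 rpm, dir flips to −; running = −708.0147
Stage 4 [77T→52T]: ω = 708.0147×77/52 = 1048.4064 rpm, dir flips to +; running = +1048.4064
Stage 5 [89T→75T]: ω = 1048.4064×89/75 = 1244.1089 rpm, dir flips to −; running = −1244.1089
Stage 6 [75T→76T]: ω = 1244.1089×75/76 = 1227.7390 rpm, dir flips to +; running = +1227.7390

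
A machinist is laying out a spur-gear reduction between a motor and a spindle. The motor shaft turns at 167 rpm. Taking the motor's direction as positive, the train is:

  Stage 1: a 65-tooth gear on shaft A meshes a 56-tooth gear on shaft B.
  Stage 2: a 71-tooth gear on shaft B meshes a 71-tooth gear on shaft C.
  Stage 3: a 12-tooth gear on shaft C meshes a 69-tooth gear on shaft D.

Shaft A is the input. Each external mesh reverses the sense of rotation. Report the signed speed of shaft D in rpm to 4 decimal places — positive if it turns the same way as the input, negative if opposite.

-33.7112 rpm (opposite to input, |ω| = 33.7112 rpm)

Stage 1 [65T→56T]: ω = 167.0000×65/56 = 193.8393 rpm, dir flips to −; running = −193.8393
Stage 2 [71T→71T]: ω = 193.8393×71/71 = 193.8393 rpm, dir flips to +; running = +193.8393
Stage 3 [12T→69T]: ω = 193.8393×12/69 = 33.7112 rpm, dir flips to −; running = −33.7112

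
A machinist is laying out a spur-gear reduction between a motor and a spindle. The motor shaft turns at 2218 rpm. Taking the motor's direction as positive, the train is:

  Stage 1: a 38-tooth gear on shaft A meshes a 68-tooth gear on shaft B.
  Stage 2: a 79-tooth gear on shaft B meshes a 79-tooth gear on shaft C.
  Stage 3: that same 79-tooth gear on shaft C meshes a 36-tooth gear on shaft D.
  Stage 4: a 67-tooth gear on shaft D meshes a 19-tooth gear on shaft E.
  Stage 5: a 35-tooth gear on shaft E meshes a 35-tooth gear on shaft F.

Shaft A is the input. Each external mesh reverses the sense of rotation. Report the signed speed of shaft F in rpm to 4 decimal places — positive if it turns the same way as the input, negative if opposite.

-9591.4003 rpm (opposite to input, |ω| = 9591.4003 rpm)

Stage 1 [38T→68T]: ω = 2218.0000×38/68 = 1239.4706 rpm, dir flips to −; running = −1239.4706
Stage 2 [79T→79T]: ω = 1239.4706×79/79 = 1239.4706 rpm, dir flips to +; running = +1239.4706
Stage 3 [79T→36T]: ω = 1239.4706×79/36 = 2719.9493 rpm, dir flips to −; running = −2719.9493
Stage 4 [67T→19T]: ω = 2719.9493×67/19 = 9591.4003 rpm, dir flips to +; running = +9591.4003
Stage 5 [35T→35T]: ω = 9591.4003×35/35 = 9591.4003 rpm, dir flips to −; running = −9591.4003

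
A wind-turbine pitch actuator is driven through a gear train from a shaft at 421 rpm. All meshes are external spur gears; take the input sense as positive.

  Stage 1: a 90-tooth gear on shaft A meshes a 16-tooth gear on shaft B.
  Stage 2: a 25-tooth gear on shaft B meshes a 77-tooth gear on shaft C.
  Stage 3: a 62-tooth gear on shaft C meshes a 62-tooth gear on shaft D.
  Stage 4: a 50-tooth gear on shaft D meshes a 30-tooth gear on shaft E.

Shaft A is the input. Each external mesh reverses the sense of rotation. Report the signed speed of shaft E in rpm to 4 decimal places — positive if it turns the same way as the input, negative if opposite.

+1281.4529 rpm (same as input, |ω| = 1281.4529 rpm)

Stage 1 [90T→16T]: ω = 421.0000×90/16 = 2368.1250 rpm, dir flips to −; running = −2368.1250
Stage 2 [25T→77T]: ω = 2368.1250×25/77 = 768.8718 rpm, dir flips to +; running = +768.8718
Stage 3 [62T→62T]: ω = 768.8718×62/62 = 768.8718 rpm, dir flips to −; running = −768.8718
Stage 4 [50T→30T]: ω = 768.8718×50/30 = 1281.4529 rpm, dir flips to +; running = +1281.4529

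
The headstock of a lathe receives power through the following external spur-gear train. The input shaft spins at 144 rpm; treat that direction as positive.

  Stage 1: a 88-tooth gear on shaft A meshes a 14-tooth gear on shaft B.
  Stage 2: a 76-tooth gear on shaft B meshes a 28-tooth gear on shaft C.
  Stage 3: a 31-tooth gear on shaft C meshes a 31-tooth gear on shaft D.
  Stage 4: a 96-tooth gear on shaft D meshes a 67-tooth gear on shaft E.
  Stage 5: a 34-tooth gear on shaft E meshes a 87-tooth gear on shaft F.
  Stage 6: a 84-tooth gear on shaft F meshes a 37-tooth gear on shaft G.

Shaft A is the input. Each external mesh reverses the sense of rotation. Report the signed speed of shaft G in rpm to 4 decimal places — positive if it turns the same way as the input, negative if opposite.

+3123.2471 rpm (same as input, |ω| = 3123.2471 rpm)

Stage 1 [88T→14T]: ω = 144.0000×88/14 = 905.1429 rpm, dir flips to −; running = −905.1429
Stage 2 [76T→28T]: ω = 905.1429×76/28 = 2456.8163 rpm, dir flips to +; running = +2456.8163
Stage 3 [31T→31T]: ω = 2456.8163×31/31 = 2456.8163 rpm, dir flips to −; running = −2456.8163
Stage 4 [96T→67T]: ω = 2456.8163×96/67 = 3520.2144 rpm, dir flips to +; running = +3520.2144
Stage 5 [34T→87T]: ω = 3520.2144×34/87 = 1375.7160 rpm, dir flips to −; running = −1375.7160
Stage 6 [84T→37T]: ω = 1375.7160×84/37 = 3123.2471 rpm, dir flips to +; running = +3123.2471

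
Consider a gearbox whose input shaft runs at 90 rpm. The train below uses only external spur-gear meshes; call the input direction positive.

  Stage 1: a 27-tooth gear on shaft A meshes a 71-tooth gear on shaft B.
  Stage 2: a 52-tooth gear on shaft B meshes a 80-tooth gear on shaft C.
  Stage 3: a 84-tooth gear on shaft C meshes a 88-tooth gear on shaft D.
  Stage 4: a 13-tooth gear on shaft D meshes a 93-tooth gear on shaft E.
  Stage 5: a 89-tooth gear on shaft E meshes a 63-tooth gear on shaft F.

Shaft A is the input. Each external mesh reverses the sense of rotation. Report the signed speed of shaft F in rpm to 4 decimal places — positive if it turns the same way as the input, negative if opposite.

-4.1934 rpm (opposite to input, |ω| = 4.1934 rpm)

Stage 1 [27T→71T]: ω = 90.0000×27/71 = 34.2254 rpm, dir flips to −; running = −34.2254
Stage 2 [52T→80T]: ω = 34.2254×52/80 = 22.2465 rpm, dir flips to +; running = +22.2465
Stage 3 [84T→88T]: ω = 22.2465×84/88 = 21.2353 rpm, dir flips to −; running = −21.2353
Stage 4 [13T→93T]: ω = 21.2353×13/93 = 2.9684 rpm, dir flips to +; running = +2.9684
Stage 5 [89T→63T]: ω = 2.9684×89/63 = 4.1934 rpm, dir flips to −; running = −4.1934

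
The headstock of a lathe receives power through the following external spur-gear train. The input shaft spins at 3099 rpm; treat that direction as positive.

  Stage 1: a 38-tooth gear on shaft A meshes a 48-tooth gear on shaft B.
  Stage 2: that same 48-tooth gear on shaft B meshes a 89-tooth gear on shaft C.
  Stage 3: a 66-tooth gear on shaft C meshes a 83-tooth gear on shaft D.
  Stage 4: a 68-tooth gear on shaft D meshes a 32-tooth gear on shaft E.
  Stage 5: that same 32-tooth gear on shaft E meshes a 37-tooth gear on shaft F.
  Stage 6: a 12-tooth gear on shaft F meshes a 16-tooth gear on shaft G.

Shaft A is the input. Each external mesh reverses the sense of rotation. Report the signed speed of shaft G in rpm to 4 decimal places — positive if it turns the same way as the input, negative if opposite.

+1450.2720 rpm (same as input, |ω| = 1450.2720 rpm)

Stage 1 [38T→48T]: ω = 3099.0000×38/48 = 2453.3750 rpm, dir flips to −; running = −2453.3750
Stage 2 [48T→89T]: ω = 2453.3750×48/89 = 1323.1685 rpm, dir flips to +; running = +1323.1685
Stage 3 [66T→83T]: ω = 1323.1685×66/83 = 1052.1581 rpm, dir flips to −; running = −1052.1581
Stage 4 [68T→32T]: ω = 1052.1581×68/32 = 2235.8360 rpm, dir flips to +; running = +2235.8360
Stage 5 [32T→37T]: ω = 2235.8360×32/37 = 1933.6960 rpm, dir flips to −; running = −1933.6960
Stage 6 [12T→16T]: ω = 1933.6960×12/16 = 1450.2720 rpm, dir flips to +; running = +1450.2720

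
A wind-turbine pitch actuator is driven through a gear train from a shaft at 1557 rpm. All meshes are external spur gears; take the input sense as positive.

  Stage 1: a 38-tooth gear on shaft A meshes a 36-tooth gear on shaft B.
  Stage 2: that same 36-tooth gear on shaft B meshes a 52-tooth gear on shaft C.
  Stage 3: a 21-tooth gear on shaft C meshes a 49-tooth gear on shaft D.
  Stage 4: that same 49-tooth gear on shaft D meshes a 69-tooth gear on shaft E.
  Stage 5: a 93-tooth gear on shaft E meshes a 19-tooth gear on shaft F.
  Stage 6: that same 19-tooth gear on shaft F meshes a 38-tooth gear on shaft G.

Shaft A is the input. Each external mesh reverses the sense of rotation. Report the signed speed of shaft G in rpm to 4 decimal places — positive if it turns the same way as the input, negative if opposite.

+847.4975 rpm (same as input, |ω| = 847.4975 rpm)

Stage 1 [38T→36T]: ω = 1557.0000×38/36 = 1643.5000 rpm, dir flips to −; running = −1643.5000
Stage 2 [36T→52T]: ω = 1643.5000×36/52 = 1137.8077 rpm, dir flips to +; running = +1137.8077
Stage 3 [21T→49T]: ω = 1137.8077×21/49 = 487.6319 rpm, dir flips to −; running = −487.6319
Stage 4 [49T→69T]: ω = 487.6319×49/69 = 346.2893 rpm, dir flips to +; running = +346.2893
Stage 5 [93T→19T]: ω = 346.2893×93/19 = 1694.9950 rpm, dir flips to −; running = −1694.9950
Stage 6 [19T→38T]: ω = 1694.9950×19/38 = 847.4975 rpm, dir flips to +; running = +847.4975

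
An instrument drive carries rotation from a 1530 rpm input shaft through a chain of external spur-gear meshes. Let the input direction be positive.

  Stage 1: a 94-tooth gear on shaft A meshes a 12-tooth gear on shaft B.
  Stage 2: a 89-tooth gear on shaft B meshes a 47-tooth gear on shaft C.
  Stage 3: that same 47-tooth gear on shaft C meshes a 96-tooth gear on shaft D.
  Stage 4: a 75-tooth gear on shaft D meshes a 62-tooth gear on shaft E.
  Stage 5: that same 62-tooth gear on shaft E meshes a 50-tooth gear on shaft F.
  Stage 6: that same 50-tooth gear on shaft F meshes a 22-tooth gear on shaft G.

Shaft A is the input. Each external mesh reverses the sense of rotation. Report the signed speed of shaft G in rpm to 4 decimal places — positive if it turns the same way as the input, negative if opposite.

+37878.7287 rpm (same as input, |ω| = 37878.7287 rpm)

Stage 1 [94T→12T]: ω = 1530.0000×94/12 = 11985.0000 rpm, dir flips to −; running = −11985.0000
Stage 2 [89T→47T]: ω = 11985.0000×89/47 = 22695.0000 rpm, dir flips to +; running = +22695.0000
Stage 3 [47T→96T]: ω = 22695.0000×47/96 = 11111.0938 rpm, dir flips to −; running = −11111.0938
Stage 4 [75T→62T]: ω = 11111.0938×75/62 = 13440.8392 rpm, dir flips to +; running = +13440.8392
Stage 5 [62T→50T]: ω = 13440.8392×62/50 = 16666.6406 rpm, dir flips to −; running = −16666.6406
Stage 6 [50T→22T]: ω = 16666.6406×50/22 = 37878.7287 rpm, dir flips to +; running = +37878.7287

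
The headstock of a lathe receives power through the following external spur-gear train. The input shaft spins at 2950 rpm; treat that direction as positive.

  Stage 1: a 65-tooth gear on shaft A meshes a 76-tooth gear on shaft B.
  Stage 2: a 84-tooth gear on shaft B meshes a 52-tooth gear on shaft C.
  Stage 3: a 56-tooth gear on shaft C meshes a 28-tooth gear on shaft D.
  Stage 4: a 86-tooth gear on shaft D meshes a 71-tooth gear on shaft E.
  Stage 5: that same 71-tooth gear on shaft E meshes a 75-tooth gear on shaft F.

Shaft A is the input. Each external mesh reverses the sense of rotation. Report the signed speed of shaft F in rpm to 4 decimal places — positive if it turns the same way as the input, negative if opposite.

-9346.8421 rpm (opposite to input, |ω| = 9346.8421 rpm)

Stage 1 [65T→76T]: ω = 2950.0000×65/76 = 2523.0263 rpm, dir flips to −; running = −2523.0263
Stage 2 [84T→52T]: ω = 2523.0263×84/52 = 4075.6579 rpm, dir flips to +; running = +4075.6579
Stage 3 [56T→28T]: ω = 4075.6579×56/28 = 8151.3158 rpm, dir flips to −; running = −8151.3158
Stage 4 [86T→71T]: ω = 8151.3158×86/71 = 9873.4248 rpm, dir flips to +; running = +9873.4248
Stage 5 [71T→75T]: ω = 9873.4248×71/75 = 9346.8421 rpm, dir flips to −; running = −9346.8421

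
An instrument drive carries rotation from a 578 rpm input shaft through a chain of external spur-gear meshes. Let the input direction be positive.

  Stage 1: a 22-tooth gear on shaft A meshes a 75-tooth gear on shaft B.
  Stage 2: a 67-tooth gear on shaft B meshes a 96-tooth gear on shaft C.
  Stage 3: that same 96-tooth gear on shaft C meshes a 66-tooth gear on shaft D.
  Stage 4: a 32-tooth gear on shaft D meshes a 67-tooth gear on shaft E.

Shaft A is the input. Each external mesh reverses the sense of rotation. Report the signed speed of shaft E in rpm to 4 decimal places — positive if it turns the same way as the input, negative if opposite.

Stage 1 [22T→75T]: ω = 578.0000×22/75 = 169.5467 rpm, dir flips to −; running = −169.5467
Stage 2 [67T→96T]: ω = 169.5467×67/96 = 118.3294 rpm, dir flips to +; running = +118.3294
Stage 3 [96T→66T]: ω = 118.3294×96/66 = 172.1156 rpm, dir flips to −; running = −172.1156
Stage 4 [32T→67T]: ω = 172.1156×32/67 = 82.2044 rpm, dir flips to +; running = +82.2044

+82.2044 rpm (same as input, |ω| = 82.2044 rpm)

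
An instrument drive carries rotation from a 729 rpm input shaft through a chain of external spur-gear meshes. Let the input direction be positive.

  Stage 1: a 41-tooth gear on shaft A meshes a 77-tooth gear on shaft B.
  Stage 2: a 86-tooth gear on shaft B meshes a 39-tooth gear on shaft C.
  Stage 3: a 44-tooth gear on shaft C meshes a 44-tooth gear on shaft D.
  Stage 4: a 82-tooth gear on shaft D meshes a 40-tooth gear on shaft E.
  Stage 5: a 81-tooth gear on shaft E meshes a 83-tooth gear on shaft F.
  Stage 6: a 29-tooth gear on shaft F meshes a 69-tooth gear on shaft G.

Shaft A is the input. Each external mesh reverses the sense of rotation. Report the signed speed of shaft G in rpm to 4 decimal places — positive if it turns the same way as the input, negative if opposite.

Stage 1 [41T→77T]: ω = 729.0000×41/77 = 388.1688 rpm, dir flips to −; running = −388.1688
Stage 2 [86T→39T]: ω = 388.1688×86/39 = 855.9620 rpm, dir flips to +; running = +855.9620
Stage 3 [44T→44T]: ω = 855.9620×44/44 = 855.9620 rpm, dir flips to −; running = −855.9620
Stage 4 [82T→40T]: ω = 855.9620×82/40 = 1754.7222 rpm, dir flips to +; running = +1754.7222
Stage 5 [81T→83T]: ω = 1754.7222×81/83 = 1712.4397 rpm, dir flips to −; running = −1712.4397
Stage 6 [29T→69T]: ω = 1712.4397×29/69 = 719.7210 rpm, dir flips to +; running = +719.7210

+719.7210 rpm (same as input, |ω| = 719.7210 rpm)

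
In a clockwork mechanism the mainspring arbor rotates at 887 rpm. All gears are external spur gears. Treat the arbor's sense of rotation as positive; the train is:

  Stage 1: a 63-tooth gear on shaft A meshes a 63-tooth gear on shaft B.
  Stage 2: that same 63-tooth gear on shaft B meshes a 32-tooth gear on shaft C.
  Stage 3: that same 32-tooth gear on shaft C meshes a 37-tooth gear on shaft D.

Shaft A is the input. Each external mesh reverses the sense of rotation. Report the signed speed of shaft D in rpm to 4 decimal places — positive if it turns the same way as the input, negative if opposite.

-1510.2973 rpm (opposite to input, |ω| = 1510.2973 rpm)

Stage 1 [63T→63T]: ω = 887.0000×63/63 = 887.0000 rpm, dir flips to −; running = −887.0000
Stage 2 [63T→32T]: ω = 887.0000×63/32 = 1746.2812 rpm, dir flips to +; running = +1746.2812
Stage 3 [32T→37T]: ω = 1746.2812×32/37 = 1510.2973 rpm, dir flips to −; running = −1510.2973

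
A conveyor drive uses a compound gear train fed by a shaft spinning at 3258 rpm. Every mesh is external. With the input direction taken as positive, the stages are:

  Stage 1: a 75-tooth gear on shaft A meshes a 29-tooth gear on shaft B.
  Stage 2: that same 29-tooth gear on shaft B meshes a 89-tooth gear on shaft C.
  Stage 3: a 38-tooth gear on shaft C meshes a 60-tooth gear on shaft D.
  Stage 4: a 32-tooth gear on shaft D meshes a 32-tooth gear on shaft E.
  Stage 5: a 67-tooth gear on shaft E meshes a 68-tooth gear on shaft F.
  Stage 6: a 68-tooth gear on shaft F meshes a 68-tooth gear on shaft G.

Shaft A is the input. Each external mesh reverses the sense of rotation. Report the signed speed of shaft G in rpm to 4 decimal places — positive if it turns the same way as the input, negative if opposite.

Stage 1 [75T→29T]: ω = 3258.0000×75/29 = 8425.8621 rpm, dir flips to −; running = −8425.8621
Stage 2 [29T→89T]: ω = 8425.8621×29/89 = 2745.5056 rpm, dir flips to +; running = +2745.5056
Stage 3 [38T→60T]: ω = 2745.5056×38/60 = 1738.8202 rpm, dir flips to −; running = −1738.8202
Stage 4 [32T→32T]: ω = 1738.8202×32/32 = 1738.8202 rpm, dir flips to +; running = +1738.8202
Stage 5 [67T→68T]: ω = 1738.8202×67/68 = 1713.2493 rpm, dir flips to −; running = −1713.2493
Stage 6 [68T→68T]: ω = 1713.2493×68/68 = 1713.2493 rpm, dir flips to +; running = +1713.2493

+1713.2493 rpm (same as input, |ω| = 1713.2493 rpm)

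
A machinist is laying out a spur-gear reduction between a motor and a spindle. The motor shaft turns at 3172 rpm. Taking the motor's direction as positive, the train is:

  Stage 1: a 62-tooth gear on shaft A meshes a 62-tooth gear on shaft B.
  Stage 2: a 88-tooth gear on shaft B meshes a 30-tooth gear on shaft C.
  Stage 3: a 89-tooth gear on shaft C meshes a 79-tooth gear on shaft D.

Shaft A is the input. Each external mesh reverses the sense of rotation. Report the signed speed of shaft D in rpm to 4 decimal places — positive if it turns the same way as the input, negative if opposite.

Stage 1 [62T→62T]: ω = 3172.0000×62/62 = 3172.0000 rpm, dir flips to −; running = −3172.0000
Stage 2 [88T→30T]: ω = 3172.0000×88/30 = 9304.5333 rpm, dir flips to +; running = +9304.5333
Stage 3 [89T→79T]: ω = 9304.5333×89/79 = 10482.3224 rpm, dir flips to −; running = −10482.3224

-10482.3224 rpm (opposite to input, |ω| = 10482.3224 rpm)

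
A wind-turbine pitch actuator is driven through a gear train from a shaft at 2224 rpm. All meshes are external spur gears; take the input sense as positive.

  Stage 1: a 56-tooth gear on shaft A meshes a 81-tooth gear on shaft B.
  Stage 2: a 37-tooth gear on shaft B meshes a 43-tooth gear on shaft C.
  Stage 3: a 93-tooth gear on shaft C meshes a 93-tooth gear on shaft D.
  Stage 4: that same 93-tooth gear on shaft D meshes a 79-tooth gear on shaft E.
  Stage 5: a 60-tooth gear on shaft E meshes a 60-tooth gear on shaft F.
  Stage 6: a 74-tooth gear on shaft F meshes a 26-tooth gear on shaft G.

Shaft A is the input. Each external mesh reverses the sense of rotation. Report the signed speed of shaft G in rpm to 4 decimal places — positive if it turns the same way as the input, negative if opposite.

+4432.8730 rpm (same as input, |ω| = 4432.8730 rpm)

Stage 1 [56T→81T]: ω = 2224.0000×56/81 = 1537.5802 rpm, dir flips to −; running = −1537.5802
Stage 2 [37T→43T]: ω = 1537.5802×37/43 = 1323.0342 rpm, dir flips to +; running = +1323.0342
Stage 3 [93T→93T]: ω = 1323.0342×93/93 = 1323.0342 rpm, dir flips to −; running = −1323.0342
Stage 4 [93T→79T]: ω = 1323.0342×93/79 = 1557.4959 rpm, dir flips to +; running = +1557.4959
Stage 5 [60T→60T]: ω = 1557.4959×60/60 = 1557.4959 rpm, dir flips to −; running = −1557.4959
Stage 6 [74T→26T]: ω = 1557.4959×74/26 = 4432.8730 rpm, dir flips to +; running = +4432.8730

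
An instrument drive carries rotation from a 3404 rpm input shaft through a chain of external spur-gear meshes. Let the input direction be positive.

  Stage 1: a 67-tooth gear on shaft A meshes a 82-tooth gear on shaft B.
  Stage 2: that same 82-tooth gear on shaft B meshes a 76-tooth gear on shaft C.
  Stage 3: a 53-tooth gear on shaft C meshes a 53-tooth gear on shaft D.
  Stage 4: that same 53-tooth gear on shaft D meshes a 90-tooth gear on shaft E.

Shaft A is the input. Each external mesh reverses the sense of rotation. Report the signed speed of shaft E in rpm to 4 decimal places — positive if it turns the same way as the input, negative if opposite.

+1767.1936 rpm (same as input, |ω| = 1767.1936 rpm)

Stage 1 [67T→82T]: ω = 3404.0000×67/82 = 2781.3171 rpm, dir flips to −; running = −2781.3171
Stage 2 [82T→76T]: ω = 2781.3171×82/76 = 3000.8947 rpm, dir flips to +; running = +3000.8947
Stage 3 [53T→53T]: ω = 3000.8947×53/53 = 3000.8947 rpm, dir flips to −; running = −3000.8947
Stage 4 [53T→90T]: ω = 3000.8947×53/90 = 1767.1936 rpm, dir flips to +; running = +1767.1936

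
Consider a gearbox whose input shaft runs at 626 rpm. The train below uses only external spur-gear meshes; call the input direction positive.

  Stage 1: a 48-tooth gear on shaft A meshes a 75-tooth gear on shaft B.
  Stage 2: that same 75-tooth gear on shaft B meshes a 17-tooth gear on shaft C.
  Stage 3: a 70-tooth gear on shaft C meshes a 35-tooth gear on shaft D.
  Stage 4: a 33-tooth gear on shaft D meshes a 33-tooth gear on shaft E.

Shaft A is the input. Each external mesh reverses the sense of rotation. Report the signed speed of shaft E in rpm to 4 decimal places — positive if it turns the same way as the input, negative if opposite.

Stage 1 [48T→75T]: ω = 626.0000×48/75 = 400.6400 rpm, dir flips to −; running = −400.6400
Stage 2 [75T→17T]: ω = 400.6400×75/17 = 1767.5294 rpm, dir flips to +; running = +1767.5294
Stage 3 [70T→35T]: ω = 1767.5294×70/35 = 3535.0588 rpm, dir flips to −; running = −3535.0588
Stage 4 [33T→33T]: ω = 3535.0588×33/33 = 3535.0588 rpm, dir flips to +; running = +3535.0588

+3535.0588 rpm (same as input, |ω| = 3535.0588 rpm)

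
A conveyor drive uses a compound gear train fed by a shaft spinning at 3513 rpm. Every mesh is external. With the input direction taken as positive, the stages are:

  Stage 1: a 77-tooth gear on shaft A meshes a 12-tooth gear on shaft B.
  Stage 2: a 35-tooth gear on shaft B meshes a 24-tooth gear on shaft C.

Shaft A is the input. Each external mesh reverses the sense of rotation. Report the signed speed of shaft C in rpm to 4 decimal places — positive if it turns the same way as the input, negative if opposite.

+32873.3854 rpm (same as input, |ω| = 32873.3854 rpm)

Stage 1 [77T→12T]: ω = 3513.0000×77/12 = 22541.7500 rpm, dir flips to −; running = −22541.7500
Stage 2 [35T→24T]: ω = 22541.7500×35/24 = 32873.3854 rpm, dir flips to +; running = +32873.3854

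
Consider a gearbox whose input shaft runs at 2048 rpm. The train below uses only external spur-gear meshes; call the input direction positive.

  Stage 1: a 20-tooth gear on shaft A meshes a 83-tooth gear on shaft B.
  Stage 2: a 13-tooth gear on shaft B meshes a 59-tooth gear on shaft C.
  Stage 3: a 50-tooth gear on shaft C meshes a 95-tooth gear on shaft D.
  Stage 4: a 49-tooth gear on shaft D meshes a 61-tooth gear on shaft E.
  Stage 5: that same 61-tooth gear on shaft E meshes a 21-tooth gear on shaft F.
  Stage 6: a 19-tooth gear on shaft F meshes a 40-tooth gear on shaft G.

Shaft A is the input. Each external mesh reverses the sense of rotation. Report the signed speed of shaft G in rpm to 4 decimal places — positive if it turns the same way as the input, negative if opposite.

+63.4293 rpm (same as input, |ω| = 63.4293 rpm)

Stage 1 [20T→83T]: ω = 2048.0000×20/83 = 493.4940 rpm, dir flips to −; running = −493.4940
Stage 2 [13T→59T]: ω = 493.4940×13/59 = 108.7360 rpm, dir flips to +; running = +108.7360
Stage 3 [50T→95T]: ω = 108.7360×50/95 = 57.2295 rpm, dir flips to −; running = −57.2295
Stage 4 [49T→61T]: ω = 57.2295×49/61 = 45.9712 rpm, dir flips to +; running = +45.9712
Stage 5 [61T→21T]: ω = 45.9712×61/21 = 133.5354 rpm, dir flips to −; running = −133.5354
Stage 6 [19T→40T]: ω = 133.5354×19/40 = 63.4293 rpm, dir flips to +; running = +63.4293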